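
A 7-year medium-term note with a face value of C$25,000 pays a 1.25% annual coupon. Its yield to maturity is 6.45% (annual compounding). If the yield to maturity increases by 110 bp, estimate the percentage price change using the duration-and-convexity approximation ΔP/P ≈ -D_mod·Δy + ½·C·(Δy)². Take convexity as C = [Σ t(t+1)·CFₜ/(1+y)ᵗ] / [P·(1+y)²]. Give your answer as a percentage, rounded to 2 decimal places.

With y = 0.0645:
  t   CF        PV=CF/(1+0.0645)^t    t·PV        t(t+1)·PV
  1       312.50       293.5651       293.5651         587.1301
  2       312.50       275.7774       551.5548       1,654.6645
  3       312.50       259.0676       777.2027       3,108.8106
  4       312.50       243.3702       973.4807       4,867.4035
  5       312.50       228.6239     1,143.1197       6,858.7180
  6       312.50       214.7712     1,288.6272       9,020.3901
  7    25,312.50    16,342.3828   114,396.6799     915,173.4390
  Σ                 17,857.5582   119,424.2299     941,270.5558
P = 17,857.5582; D_Mac = 6.68760 yrs; D_mod = 6.28239 yrs; C = 46.51586.
Duration effect: -6.28239 × (+0.011) = -0.069106
Convexity effect: 0.5 × 46.51586 × (0.011)² = +0.0028142
ΔP/P ≈ -0.069106 + 0.0028142 = -0.066292 = -6.6292%.

-6.63%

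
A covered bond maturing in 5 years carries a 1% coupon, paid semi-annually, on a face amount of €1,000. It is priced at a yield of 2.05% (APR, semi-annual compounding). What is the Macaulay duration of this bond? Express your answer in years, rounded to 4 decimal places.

4.8859 years

Periodic yield y = 0.01025. Discount each cash flow and weight by its period:
  t   CF        PV=CF/(1+0.01025)^t    t·PV
  1         5.00         4.9493         4.9493
  2         5.00         4.8991         9.7981
  3         5.00         4.8493        14.5480
  4         5.00         4.8001        19.2006
  5         5.00         4.7514        23.7572
  6         5.00         4.7032        28.2194
  7         5.00         4.6555        32.5886
  8         5.00         4.6083        36.8663
  9         5.00         4.5615        41.0537
  10    1,005.00       907.5644     9,075.6444
  Σ                    950.3423     9,286.6257
Price P = Σ PV = 950.3423.
Macaulay duration = Σ(t·PV) / P = 9,286.6257 / 950.3423 = 9.77187 half-year periods.
In years: 9.77187 / 2 = 4.88594 years.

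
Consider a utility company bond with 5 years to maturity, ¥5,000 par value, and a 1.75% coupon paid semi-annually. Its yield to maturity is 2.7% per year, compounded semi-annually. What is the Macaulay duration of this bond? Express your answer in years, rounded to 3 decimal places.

4.804 years

Periodic yield y = 0.0135. Discount each cash flow and weight by its period:
  t   CF        PV=CF/(1+0.0135)^t    t·PV
  1        43.75        43.1672        43.1672
  2        43.75        42.5922        85.1845
  3        43.75        42.0249       126.0747
  4        43.75        41.4651       165.8605
  5        43.75        40.9128       204.5640
  6        43.75        40.3678       242.2071
  7        43.75        39.8301       278.8109
  8        43.75        39.2996       314.3967
  9        43.75        38.7761       348.9850
  10    5,043.75     4,410.7863    44,107.8635
  Σ                  4,779.2224    45,917.1143
Price P = Σ PV = 4,779.2224.
Macaulay duration = Σ(t·PV) / P = 45,917.1143 / 4,779.2224 = 9.60765 half-year periods.
In years: 9.60765 / 2 = 4.80383 years.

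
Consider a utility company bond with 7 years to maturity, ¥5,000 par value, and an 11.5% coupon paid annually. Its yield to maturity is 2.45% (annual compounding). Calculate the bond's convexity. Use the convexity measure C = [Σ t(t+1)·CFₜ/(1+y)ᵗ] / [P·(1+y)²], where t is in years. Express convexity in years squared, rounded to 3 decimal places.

38.815

With y = 0.0245:
  t   CF        PV=CF/(1+0.0245)^t    t·PV        t(t+1)·PV
  1       575.00       561.2494       561.2494       1,122.4988
  2       575.00       547.8276     1,095.6552       3,286.9657
  3       575.00       534.7268     1,604.1804       6,416.7217
  4       575.00       521.9393     2,087.7572      10,438.7859
  5       575.00       509.4576     2,547.2879      15,283.7275
  6       575.00       497.2744     2,983.6462      20,885.5232
  7     5,575.00     4,706.0998    32,942.6986     263,541.5886
  Σ                  7,878.5748    43,822.4749     320,975.8113
P = 7,878.5748.
Convexity = Σ t(t+1)·PV / [P·(1+y)²] = 320,975.8113 / (7,878.5748 × 1.049600) = 38.81510.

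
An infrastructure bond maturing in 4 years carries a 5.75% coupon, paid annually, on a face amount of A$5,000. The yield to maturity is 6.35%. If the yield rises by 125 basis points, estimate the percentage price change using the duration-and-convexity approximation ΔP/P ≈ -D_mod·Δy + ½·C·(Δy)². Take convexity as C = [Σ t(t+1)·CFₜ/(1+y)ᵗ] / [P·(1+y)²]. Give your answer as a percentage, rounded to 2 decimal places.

With y = 0.0635:
  t   CF        PV=CF/(1+0.0635)^t    t·PV        t(t+1)·PV
  1       287.50       270.3338       270.3338         540.6676
  2       287.50       254.1926       508.3851       1,525.1554
  3       287.50       239.0151       717.0453       2,868.1814
  4     5,287.50     4,133.3331    16,533.3323      82,666.6615
  Σ                  4,896.8746    18,029.0966      87,600.6660
P = 4,896.8746; D_Mac = 3.68176 yrs; D_mod = 3.46192 yrs; C = 15.81661.
Duration effect: -3.46192 × (+0.0125) = -0.043274
Convexity effect: 0.5 × 15.81661 × (0.0125)² = +0.0012357
ΔP/P ≈ -0.043274 + 0.0012357 = -0.042038 = -4.2038%.

-4.20%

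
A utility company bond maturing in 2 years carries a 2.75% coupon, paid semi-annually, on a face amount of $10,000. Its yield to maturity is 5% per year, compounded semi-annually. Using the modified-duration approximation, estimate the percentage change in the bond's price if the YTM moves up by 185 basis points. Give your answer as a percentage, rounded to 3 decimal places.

Periodic yield y = 0.025. Modified duration first:
  t   CF        PV=CF/(1+0.025)^t    t·PV
  1       137.50       134.1463       134.1463
  2       137.50       130.8745       261.7490
  3       137.50       127.6824       383.0473
  4    10,137.50     9,184.0747    36,736.2986
  Σ                  9,576.7779    37,515.2412
P = 9,576.7779; D_Mac = 3.91731 half-year periods = 1.95866 yrs; D_mod = 1.95866/(1+0.025) = 1.91088 yrs.
ΔP/P ≈ -D_mod · Δy = -1.91088 × (+0.0185) = -0.035351 = -3.5351%.

-3.535%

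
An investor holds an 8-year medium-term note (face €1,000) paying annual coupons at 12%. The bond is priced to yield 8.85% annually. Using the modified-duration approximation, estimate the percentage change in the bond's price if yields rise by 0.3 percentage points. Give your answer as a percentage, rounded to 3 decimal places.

Periodic yield y = 0.0885. Modified duration first:
  t   CF        PV=CF/(1+0.0885)^t    t·PV
  1       120.00       110.2435       110.2435
  2       120.00       101.2802       202.5603
  3       120.00        93.0456       279.1369
  4       120.00        85.4806       341.9224
  5       120.00        78.5306       392.6531
  6       120.00        72.1457       432.8744
  7       120.00        66.2800       463.9597
  8     1,120.00       568.3169     4,546.5350
  Σ                  1,175.3230     6,769.8853
P = 1,175.3230; D_Mac = 5.76002 yrs; D_mod = 5.76002/(1+0.0885) = 5.29171 yrs.
ΔP/P ≈ -D_mod · Δy = -5.29171 × (+0.003) = -0.015875 = -1.5875%.

-1.588%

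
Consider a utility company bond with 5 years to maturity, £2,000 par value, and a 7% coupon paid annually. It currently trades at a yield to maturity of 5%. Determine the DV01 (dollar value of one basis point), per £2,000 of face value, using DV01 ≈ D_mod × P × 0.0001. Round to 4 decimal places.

£0.9138

Periodic yield y = 0.05.
  t   CF        PV=CF/(1+0.05)^t    t·PV
  1       140.00       133.3333       133.3333
  2       140.00       126.9841       253.9683
  3       140.00       120.9373       362.8118
  4       140.00       115.1783       460.7134
  5     2,140.00     1,676.7460     8,383.7300
  Σ                  2,173.1791     9,594.5567
P = 2,173.1791; D_Mac = 4.41499 yrs; D_mod = 4.20475 yrs.
DV01 ≈ 4.20475 × 2,173.1791 × 0.0001 = 0.913767.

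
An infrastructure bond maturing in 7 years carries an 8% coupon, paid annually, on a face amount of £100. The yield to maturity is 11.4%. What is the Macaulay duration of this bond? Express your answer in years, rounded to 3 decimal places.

Periodic yield y = 0.114. Discount each cash flow and weight by its year:
  t   CF        PV=CF/(1+0.114)^t    t·PV
  1         8.00         7.1813         7.1813
  2         8.00         6.4464        12.8929
  3         8.00         5.7867        17.3602
  4         8.00         5.1946        20.7783
  5         8.00         4.6630        23.3149
  6         8.00         4.1858        25.1148
  7       108.00        50.7256       355.0794
  Σ                     84.1835       461.7218
Price P = Σ PV = 84.1835.
Macaulay duration = Σ(t·PV) / P = 461.7218 / 84.1835 = 5.48471 years.

5.485 years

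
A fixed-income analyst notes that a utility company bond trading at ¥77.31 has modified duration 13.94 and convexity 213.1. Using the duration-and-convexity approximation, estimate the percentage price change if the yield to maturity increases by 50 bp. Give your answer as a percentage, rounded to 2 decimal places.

-6.70%

Duration effect: -D_mod·Δy = -13.94 × (+0.005) = -0.069700
Convexity effect: ½·C·(Δy)² = 0.5 × 213.1 × (0.005)² = +0.00266375
ΔP/P ≈ -0.069700 + 0.00266375 = -0.06703625
= -6.703625%.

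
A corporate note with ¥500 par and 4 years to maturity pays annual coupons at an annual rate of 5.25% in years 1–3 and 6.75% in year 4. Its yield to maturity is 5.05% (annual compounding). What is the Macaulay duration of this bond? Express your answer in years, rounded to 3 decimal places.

3.715 years

Periodic yield y = 0.0505. Discount each cash flow and weight by its year:
  t   CF        PV=CF/(1+0.0505)^t    t·PV
  1        26.25        24.9881        24.9881
  2        26.25        23.7869        47.5737
  3        26.25        22.6434        67.9301
  4       533.75       438.2820     1,753.1281
  Σ                    509.7004     1,893.6201
Price P = Σ PV = 509.7004.
Macaulay duration = Σ(t·PV) / P = 1,893.6201 / 509.7004 = 3.71516 years.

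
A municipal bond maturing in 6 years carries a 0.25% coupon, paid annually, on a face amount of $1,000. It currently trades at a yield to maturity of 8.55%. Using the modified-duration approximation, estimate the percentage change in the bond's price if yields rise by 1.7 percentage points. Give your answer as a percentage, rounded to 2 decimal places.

-9.32%

Periodic yield y = 0.0855. Modified duration first:
  t   CF        PV=CF/(1+0.0855)^t    t·PV
  1         2.50         2.3031         2.3031
  2         2.50         2.1217         4.2434
  3         2.50         1.9546         5.8637
  4         2.50         1.8006         7.2025
  5         2.50         1.6588         8.2939
  6     1,002.50       612.7812     3,676.6870
  Σ                    622.6199     3,704.5936
P = 622.6199; D_Mac = 5.95001 yrs; D_mod = 5.95001/(1+0.0855) = 5.48135 yrs.
ΔP/P ≈ -D_mod · Δy = -5.48135 × (+0.017) = -0.093183 = -9.3183%.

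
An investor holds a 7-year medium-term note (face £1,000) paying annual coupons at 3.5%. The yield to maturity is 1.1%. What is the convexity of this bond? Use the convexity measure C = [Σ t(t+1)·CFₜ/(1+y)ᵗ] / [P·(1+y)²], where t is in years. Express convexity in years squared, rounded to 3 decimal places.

With y = 0.011:
  t   CF        PV=CF/(1+0.011)^t    t·PV        t(t+1)·PV
  1        35.00        34.6192        34.6192          69.2384
  2        35.00        34.2425        68.4850         205.4551
  3        35.00        33.8700       101.6099         406.4394
  4        35.00        33.5014       134.0057         670.0287
  5        35.00        33.1369       165.6846         994.1079
  6        35.00        32.7764       196.6583       1,376.6084
  7     1,035.00       958.6990     6,710.8928      53,687.1423
  Σ                  1,160.8454     7,411.9556      57,409.0202
P = 1,160.8454.
Convexity = Σ t(t+1)·PV / [P·(1+y)²] = 57,409.0202 / (1,160.8454 × 1.022121) = 48.38419.

48.384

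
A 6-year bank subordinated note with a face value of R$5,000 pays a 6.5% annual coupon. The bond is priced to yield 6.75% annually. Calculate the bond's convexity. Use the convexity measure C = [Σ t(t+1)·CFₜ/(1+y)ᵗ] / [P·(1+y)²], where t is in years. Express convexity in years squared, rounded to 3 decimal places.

29.968

With y = 0.0675:
  t   CF        PV=CF/(1+0.0675)^t    t·PV        t(t+1)·PV
  1       325.00       304.4496       304.4496         608.8993
  2       325.00       285.1987       570.3975       1,711.1924
  3       325.00       267.1651       801.4953       3,205.9811
  4       325.00       250.2717     1,001.0870       5,005.4350
  5       325.00       234.4466     1,172.2330       7,033.3981
  6     5,325.00     3,598.4238    21,590.5428     151,133.7994
  Σ                  4,939.9556    25,440.2052     168,698.7052
P = 4,939.9556.
Convexity = Σ t(t+1)·PV / [P·(1+y)²] = 168,698.7052 / (4,939.9556 × 1.139556) = 29.96767.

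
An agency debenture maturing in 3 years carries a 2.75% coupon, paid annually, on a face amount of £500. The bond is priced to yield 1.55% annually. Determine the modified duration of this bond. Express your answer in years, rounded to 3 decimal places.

Periodic yield y = 0.0155. First find Macaulay duration:
  t   CF        PV=CF/(1+0.0155)^t    t·PV
  1        13.75        13.5401        13.5401
  2        13.75        13.3335        26.6669
  3       513.75       490.5825     1,471.7475
  Σ                    517.4561     1,511.9545
P = 517.4561; Macaulay duration = 1,511.9545 / 517.4561 = 2.92190 years.
Modified duration = D_Mac / (1 + y) = 2.92190 / 1.0155 = 2.87730 years.

2.877 years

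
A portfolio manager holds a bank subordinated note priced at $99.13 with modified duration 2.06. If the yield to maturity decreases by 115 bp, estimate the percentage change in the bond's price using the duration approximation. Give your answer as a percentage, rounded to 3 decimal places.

Duration approximation: ΔP/P ≈ -D_mod · Δy = -2.06 × (-0.0115) = +0.023690.
As a percentage: +2.3690%.

+2.369%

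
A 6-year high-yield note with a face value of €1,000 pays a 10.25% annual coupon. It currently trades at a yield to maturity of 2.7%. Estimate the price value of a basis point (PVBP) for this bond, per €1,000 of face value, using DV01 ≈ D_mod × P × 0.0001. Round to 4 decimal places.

Periodic yield y = 0.027.
  t   CF        PV=CF/(1+0.027)^t    t·PV
  1       102.50        99.8053        99.8053
  2       102.50        97.1814       194.3627
  3       102.50        94.6264       283.8793
  4       102.50        92.1387       368.5548
  5       102.50        89.7164       448.5818
  6     1,102.50       939.6280     5,637.7678
  Σ                  1,413.0961     7,032.9518
P = 1,413.0961; D_Mac = 4.97698 yrs; D_mod = 4.84613 yrs.
DV01 ≈ 4.84613 × 1,413.0961 × 0.0001 = 0.684805.

€0.6848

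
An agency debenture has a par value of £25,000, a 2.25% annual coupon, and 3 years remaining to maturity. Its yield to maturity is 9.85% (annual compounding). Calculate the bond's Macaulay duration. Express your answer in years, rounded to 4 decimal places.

Periodic yield y = 0.0985. Discount each cash flow and weight by its year:
  t   CF        PV=CF/(1+0.0985)^t    t·PV
  1       562.50       512.0619       512.0619
  2       562.50       466.1465       932.2929
  3    25,562.50    19,284.2673    57,852.8018
  Σ                 20,262.4756    59,297.1566
Price P = Σ PV = 20,262.4756.
Macaulay duration = Σ(t·PV) / P = 59,297.1566 / 20,262.4756 = 2.92645 years.

2.9265 years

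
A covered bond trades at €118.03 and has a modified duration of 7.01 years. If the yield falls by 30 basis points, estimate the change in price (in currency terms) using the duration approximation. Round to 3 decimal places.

Duration approximation: ΔP/P ≈ -D_mod · Δy = -7.01 × (-0.003) = +0.021030.
ΔP ≈ 118.03 × (+0.021030) = +2.4821709.

+€2.482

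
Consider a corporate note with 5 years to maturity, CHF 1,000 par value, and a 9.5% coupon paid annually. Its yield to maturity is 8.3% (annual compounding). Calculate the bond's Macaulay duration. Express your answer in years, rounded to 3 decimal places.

Periodic yield y = 0.083. Discount each cash flow and weight by its year:
  t   CF        PV=CF/(1+0.083)^t    t·PV
  1        95.00        87.7193        87.7193
  2        95.00        80.9966       161.9932
  3        95.00        74.7891       224.3673
  4        95.00        69.0573       276.2293
  5     1,095.00       734.9738     3,674.8688
  Σ                  1,047.5361     4,425.1779
Price P = Σ PV = 1,047.5361.
Macaulay duration = Σ(t·PV) / P = 4,425.1779 / 1,047.5361 = 4.22437 years.

4.224 years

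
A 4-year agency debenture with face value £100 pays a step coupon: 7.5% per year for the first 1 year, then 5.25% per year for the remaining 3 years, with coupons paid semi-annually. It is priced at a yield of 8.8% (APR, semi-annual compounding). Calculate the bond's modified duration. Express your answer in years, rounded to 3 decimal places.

3.415 years

Periodic yield y = 0.044. First find Macaulay duration:
  t   CF        PV=CF/(1+0.044)^t    t·PV
  1        3.750         3.5920         3.5920
  2        3.750         3.4406         6.8811
  3        2.625         2.3069         6.9207
  4        2.625         2.2097         8.8387
  5        2.625         2.1165        10.5827
  6        2.625         2.0273        12.1640
  7        2.625         1.9419        13.5933
  8      102.625        72.7192       581.7537
  Σ                     90.3541       644.3262
P = 90.3541; Macaulay duration = 644.3262 / 90.3541 = 7.13112 half-year periods = 3.56556 years.
Modified duration = D_Mac / (1 + y) = 3.56556 / 1.044 = 3.41529 years.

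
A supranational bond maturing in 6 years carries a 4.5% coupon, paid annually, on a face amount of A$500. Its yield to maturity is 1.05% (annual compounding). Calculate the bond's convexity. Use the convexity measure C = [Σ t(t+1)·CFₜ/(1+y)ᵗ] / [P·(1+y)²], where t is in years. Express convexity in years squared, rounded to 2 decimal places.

36.12

With y = 0.0105:
  t   CF        PV=CF/(1+0.0105)^t    t·PV        t(t+1)·PV
  1        22.50        22.2662        22.2662          44.5324
  2        22.50        22.0348        44.0697         132.2090
  3        22.50        21.8059        65.4176         261.6705
  4        22.50        21.5793        86.3172         431.5859
  5        22.50        21.3551       106.7753         640.6520
  6       522.50       490.7591     2,944.5548      20,611.8834
  Σ                    599.8004     3,269.4008      22,122.5333
P = 599.8004.
Convexity = Σ t(t+1)·PV / [P·(1+y)²] = 22,122.5333 / (599.8004 × 1.021110) = 36.12064.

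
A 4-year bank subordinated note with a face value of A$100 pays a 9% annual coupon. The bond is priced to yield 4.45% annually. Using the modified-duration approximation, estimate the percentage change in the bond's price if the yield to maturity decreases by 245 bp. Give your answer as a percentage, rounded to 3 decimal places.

+8.369%

Periodic yield y = 0.0445. Modified duration first:
  t   CF        PV=CF/(1+0.0445)^t    t·PV
  1         9.00         8.6166         8.6166
  2         9.00         8.2495        16.4989
  3         9.00         7.8980        23.6940
  4       109.00        91.5783       366.3133
  Σ                    116.3424       415.1228
P = 116.3424; D_Mac = 3.56811 yrs; D_mod = 3.56811/(1+0.0445) = 3.41610 yrs.
ΔP/P ≈ -D_mod · Δy = -3.41610 × (-0.0245) = +0.083694 = +8.3694%.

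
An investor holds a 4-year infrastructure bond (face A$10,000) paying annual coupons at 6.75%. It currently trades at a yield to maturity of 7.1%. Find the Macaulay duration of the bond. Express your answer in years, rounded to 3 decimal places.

3.634 years

Periodic yield y = 0.071. Discount each cash flow and weight by its year:
  t   CF        PV=CF/(1+0.071)^t    t·PV
  1       675.00       630.2521       630.2521
  2       675.00       588.4707     1,176.9414
  3       675.00       549.4591     1,648.3773
  4    10,675.00     8,113.5329    32,454.1315
  Σ                  9,881.7147    35,909.7022
Price P = Σ PV = 9,881.7147.
Macaulay duration = Σ(t·PV) / P = 35,909.7022 / 9,881.7147 = 3.63395 years.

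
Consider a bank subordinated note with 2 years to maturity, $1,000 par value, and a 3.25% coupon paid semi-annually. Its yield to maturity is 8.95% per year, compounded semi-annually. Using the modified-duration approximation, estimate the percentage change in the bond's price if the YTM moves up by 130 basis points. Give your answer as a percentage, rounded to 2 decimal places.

-2.43%

Periodic yield y = 0.04475. Modified duration first:
  t   CF        PV=CF/(1+0.04475)^t    t·PV
  1        16.25        15.5540        15.5540
  2        16.25        14.8877        29.7755
  3        16.25        14.2500        42.7501
  4     1,016.25       853.0039     3,412.0158
  Σ                    897.6957     3,500.0953
P = 897.6957; D_Mac = 3.89898 half-year periods = 1.94949 yrs; D_mod = 1.94949/(1+0.04475) = 1.86599 yrs.
ΔP/P ≈ -D_mod · Δy = -1.86599 × (+0.013) = -0.024258 = -2.4258%.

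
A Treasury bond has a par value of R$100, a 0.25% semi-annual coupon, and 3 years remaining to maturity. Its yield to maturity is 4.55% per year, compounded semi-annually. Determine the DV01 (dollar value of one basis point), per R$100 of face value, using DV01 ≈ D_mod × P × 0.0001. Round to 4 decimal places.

R$0.0257

Periodic yield y = 0.02275.
  t   CF        PV=CF/(1+0.02275)^t    t·PV
  1        0.125         0.1222         0.1222
  2        0.125         0.1195         0.2390
  3        0.125         0.1168         0.3505
  4        0.125         0.1142         0.4570
  5        0.125         0.1117         0.5585
  6      100.125        87.4834       524.9003
  Σ                     88.0679       526.6276
P = 88.0679; D_Mac = 5.97979 half-year periods = 2.98990 yrs; D_mod = 2.92339 yrs.
DV01 ≈ 2.92339 × 88.0679 × 0.0001 = 0.025746.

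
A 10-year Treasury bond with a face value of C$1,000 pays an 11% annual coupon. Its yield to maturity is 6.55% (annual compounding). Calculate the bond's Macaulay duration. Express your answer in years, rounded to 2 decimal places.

7.00 years

Periodic yield y = 0.0655. Discount each cash flow and weight by its year:
  t   CF        PV=CF/(1+0.0655)^t    t·PV
  1       110.00       103.2379       103.2379
  2       110.00        96.8915       193.7830
  3       110.00        90.9353       272.8058
  4       110.00        85.3452       341.3806
  5       110.00        80.0987       400.4935
  6       110.00        75.1747       451.0485
  7       110.00        70.5535       493.8744
  8       110.00        66.2163       529.7306
  9       110.00        62.1458       559.3120
  10    1,110.00       588.5569     5,885.5688
  Σ                  1,319.1558     9,231.2350
Price P = Σ PV = 1,319.1558.
Macaulay duration = Σ(t·PV) / P = 9,231.2350 / 1,319.1558 = 6.99784 years.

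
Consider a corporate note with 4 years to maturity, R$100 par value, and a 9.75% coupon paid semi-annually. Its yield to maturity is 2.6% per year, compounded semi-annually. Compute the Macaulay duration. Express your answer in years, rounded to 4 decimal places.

Periodic yield y = 0.013. Discount each cash flow and weight by its period:
  t   CF        PV=CF/(1+0.013)^t    t·PV
  1        4.875         4.8124         4.8124
  2        4.875         4.7507         9.5014
  3        4.875         4.6897        14.0691
  4        4.875         4.6295        18.5181
  5        4.875         4.5701        22.8506
  6        4.875         4.5115        27.0688
  7        4.875         4.4536        31.1750
  8      104.875        94.5794       756.6349
  Σ                    126.9969       884.6304
Price P = Σ PV = 126.9969.
Macaulay duration = Σ(t·PV) / P = 884.6304 / 126.9969 = 6.96576 half-year periods.
In years: 6.96576 / 2 = 3.48288 years.

3.4829 years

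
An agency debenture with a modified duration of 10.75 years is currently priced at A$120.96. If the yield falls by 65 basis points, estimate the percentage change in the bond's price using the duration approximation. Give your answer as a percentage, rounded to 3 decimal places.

Duration approximation: ΔP/P ≈ -D_mod · Δy = -10.75 × (-0.0065) = +0.069875.
As a percentage: +6.9875%.

+6.988%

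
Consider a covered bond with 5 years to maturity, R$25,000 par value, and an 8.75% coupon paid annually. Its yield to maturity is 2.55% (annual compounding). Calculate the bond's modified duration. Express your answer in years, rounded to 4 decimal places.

Periodic yield y = 0.0255. First find Macaulay duration:
  t   CF        PV=CF/(1+0.0255)^t    t·PV
  1     2,187.50     2,133.1058     2,133.1058
  2     2,187.50     2,080.0642     4,160.1283
  3     2,187.50     2,028.3415     6,085.0244
  4     2,187.50     1,977.9049     7,911.6195
  5    27,187.50    23,971.2649   119,856.3244
  Σ                 32,190.6812   140,146.2024
P = 32,190.6812; Macaulay duration = 140,146.2024 / 32,190.6812 = 4.35363 years.
Modified duration = D_Mac / (1 + y) = 4.35363 / 1.0255 = 4.24537 years.

4.2454 years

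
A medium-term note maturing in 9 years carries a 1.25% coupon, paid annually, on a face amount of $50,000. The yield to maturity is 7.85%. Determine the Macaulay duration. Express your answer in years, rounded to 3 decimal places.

8.396 years

Periodic yield y = 0.0785. Discount each cash flow and weight by its year:
  t   CF        PV=CF/(1+0.0785)^t    t·PV
  1       625.00       579.5086       579.5086
  2       625.00       537.3283     1,074.6566
  3       625.00       498.2182     1,494.6545
  4       625.00       461.9547     1,847.8189
  5       625.00       428.3308     2,141.6538
  6       625.00       397.1542     2,382.9250
  7       625.00       368.2468     2,577.7275
  8       625.00       341.4435     2,731.5478
  9    50,625.00    25,643.8774   230,794.8963
  Σ                 29,256.0624   245,625.3891
Price P = Σ PV = 29,256.0624.
Macaulay duration = Σ(t·PV) / P = 245,625.3891 / 29,256.0624 = 8.39571 years.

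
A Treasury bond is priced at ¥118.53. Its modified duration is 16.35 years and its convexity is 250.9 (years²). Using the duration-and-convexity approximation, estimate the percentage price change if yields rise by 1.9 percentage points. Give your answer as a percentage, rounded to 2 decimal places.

-26.54%

Duration effect: -D_mod·Δy = -16.35 × (+0.019) = -0.310650
Convexity effect: ½·C·(Δy)² = 0.5 × 250.9 × (0.019)² = +0.04528745
ΔP/P ≈ -0.310650 + 0.04528745 = -0.26536255
= -26.536255%.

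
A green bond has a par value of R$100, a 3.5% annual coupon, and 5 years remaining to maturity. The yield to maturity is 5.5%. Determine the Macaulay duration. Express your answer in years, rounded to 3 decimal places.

Periodic yield y = 0.055. Discount each cash flow and weight by its year:
  t   CF        PV=CF/(1+0.055)^t    t·PV
  1         3.50         3.3175         3.3175
  2         3.50         3.1446         6.2892
  3         3.50         2.9806         8.9419
  4         3.50         2.8253        11.3010
  5       103.50        79.1914       395.9570
  Σ                     91.4594       425.8067
Price P = Σ PV = 91.4594.
Macaulay duration = Σ(t·PV) / P = 425.8067 / 91.4594 = 4.65569 years.

4.656 years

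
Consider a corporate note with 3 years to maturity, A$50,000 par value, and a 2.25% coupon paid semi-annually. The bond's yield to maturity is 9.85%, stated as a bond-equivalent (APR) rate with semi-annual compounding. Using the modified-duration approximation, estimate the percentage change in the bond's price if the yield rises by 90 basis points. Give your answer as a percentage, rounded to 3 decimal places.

Periodic yield y = 0.04925. Modified duration first:
  t   CF        PV=CF/(1+0.04925)^t    t·PV
  1       562.50       536.0972       536.0972
  2       562.50       510.9337     1,021.8675
  3       562.50       486.9514     1,460.8541
  4       562.50       464.0947     1,856.3788
  5       562.50       442.3109     2,211.5545
  6    50,562.50    37,892.6232   227,355.7394
  Σ                 40,333.0111   234,442.4915
P = 40,333.0111; D_Mac = 5.81267 half-year periods = 2.90634 yrs; D_mod = 2.90634/(1+0.04925) = 2.76992 yrs.
ΔP/P ≈ -D_mod · Δy = -2.76992 × (+0.009) = -0.024929 = -2.4929%.

-2.493%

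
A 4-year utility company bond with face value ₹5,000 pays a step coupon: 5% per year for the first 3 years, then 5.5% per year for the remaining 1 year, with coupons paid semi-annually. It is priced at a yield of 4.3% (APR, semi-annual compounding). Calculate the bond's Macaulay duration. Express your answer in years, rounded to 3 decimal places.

Periodic yield y = 0.0215. Discount each cash flow and weight by its period:
  t   CF        PV=CF/(1+0.0215)^t    t·PV
  1       125.00       122.3691       122.3691
  2       125.00       119.7935       239.5870
  3       125.00       117.2722       351.8165
  4       125.00       114.8039       459.2155
  5       125.00       112.3875       561.9377
  6       125.00       110.0221       660.1324
  7       137.50       118.4770       829.3391
  8     5,137.50     4,333.5605    34,668.4842
  Σ                  5,148.6857    37,892.8814
Price P = Σ PV = 5,148.6857.
Macaulay duration = Σ(t·PV) / P = 37,892.8814 / 5,148.6857 = 7.35972 half-year periods.
In years: 7.35972 / 2 = 3.67986 years.

3.680 years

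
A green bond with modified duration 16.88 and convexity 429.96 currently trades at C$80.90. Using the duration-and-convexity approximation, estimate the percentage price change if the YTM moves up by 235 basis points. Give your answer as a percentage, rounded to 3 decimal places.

-27.796%

Duration effect: -D_mod·Δy = -16.88 × (+0.0235) = -0.396680
Convexity effect: ½·C·(Δy)² = 0.5 × 429.96 × (0.0235)² = +0.118722705
ΔP/P ≈ -0.396680 + 0.118722705 = -0.277957295
= -27.7957295%.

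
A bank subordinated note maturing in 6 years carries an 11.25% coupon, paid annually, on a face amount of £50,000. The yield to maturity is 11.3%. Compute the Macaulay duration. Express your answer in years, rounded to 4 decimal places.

Periodic yield y = 0.113. Discount each cash flow and weight by its year:
  t   CF        PV=CF/(1+0.113)^t    t·PV
  1     5,625.00     5,053.9084     5,053.9084
  2     5,625.00     4,540.7982     9,081.5963
  3     5,625.00     4,079.7827    12,239.3481
  4     5,625.00     3,665.5730    14,662.2919
  5     5,625.00     3,293.4169    16,467.0843
  6    55,625.00    29,261.6653   175,569.9916
  Σ                 49,895.1443   233,074.2206
Price P = Σ PV = 49,895.1443.
Macaulay duration = Σ(t·PV) / P = 233,074.2206 / 49,895.1443 = 4.67128 years.

4.6713 years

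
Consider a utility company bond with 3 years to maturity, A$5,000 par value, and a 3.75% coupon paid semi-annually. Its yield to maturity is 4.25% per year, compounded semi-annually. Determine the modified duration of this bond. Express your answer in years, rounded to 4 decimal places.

2.8046 years

Periodic yield y = 0.02125. First find Macaulay duration:
  t   CF        PV=CF/(1+0.02125)^t    t·PV
  1        93.75        91.7993        91.7993
  2        93.75        89.8891       179.7782
  3        93.75        88.0187       264.0562
  4        93.75        86.1872       344.7490
  5        93.75        84.3939       421.9694
  6     5,093.75     4,489.9883    26,939.9298
  Σ                  4,930.2765    28,242.2818
P = 4,930.2765; Macaulay duration = 28,242.2818 / 4,930.2765 = 5.72834 half-year periods = 2.86417 years.
Modified duration = D_Mac / (1 + y) = 2.86417 / 1.02125 = 2.80457 years.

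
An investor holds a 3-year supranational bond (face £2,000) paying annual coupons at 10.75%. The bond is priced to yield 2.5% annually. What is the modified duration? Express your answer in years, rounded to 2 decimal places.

Periodic yield y = 0.025. First find Macaulay duration:
  t   CF        PV=CF/(1+0.025)^t    t·PV
  1       215.00       209.7561       209.7561
  2       215.00       204.6401       409.2802
  3     2,215.00     2,056.8477     6,170.5431
  Σ                  2,471.2439     6,789.5794
P = 2,471.2439; Macaulay duration = 6,789.5794 / 2,471.2439 = 2.74743 years.
Modified duration = D_Mac / (1 + y) = 2.74743 / 1.025 = 2.68042 years.

2.68 years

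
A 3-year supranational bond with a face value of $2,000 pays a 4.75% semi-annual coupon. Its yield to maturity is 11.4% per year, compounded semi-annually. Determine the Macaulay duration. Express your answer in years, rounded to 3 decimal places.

2.812 years

Periodic yield y = 0.057. Discount each cash flow and weight by its period:
  t   CF        PV=CF/(1+0.057)^t    t·PV
  1        47.50        44.9385        44.9385
  2        47.50        42.5151        85.0303
  3        47.50        40.2225       120.6674
  4        47.50        38.0534       152.2137
  5        47.50        36.0013       180.0067
  6     2,047.50     1,468.1620     8,808.9722
  Σ                  1,669.8929     9,391.8287
Price P = Σ PV = 1,669.8929.
Macaulay duration = Σ(t·PV) / P = 9,391.8287 / 1,669.8929 = 5.62421 half-year periods.
In years: 5.62421 / 2 = 2.81211 years.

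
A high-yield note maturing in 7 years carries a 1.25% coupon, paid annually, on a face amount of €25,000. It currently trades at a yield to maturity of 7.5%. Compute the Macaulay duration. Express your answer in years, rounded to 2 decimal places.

6.67 years

Periodic yield y = 0.075. Discount each cash flow and weight by its year:
  t   CF        PV=CF/(1+0.075)^t    t·PV
  1       312.50       290.6977       290.6977
  2       312.50       270.4164       540.8329
  3       312.50       251.5502       754.6505
  4       312.50       234.0002       936.0007
  5       312.50       217.6746     1,088.3729
  6       312.50       202.4880     1,214.9278
  7    25,312.50    15,257.2334   106,800.6340
  Σ                 16,724.0604   111,626.1165
Price P = Σ PV = 16,724.0604.
Macaulay duration = Σ(t·PV) / P = 111,626.1165 / 16,724.0604 = 6.67458 years.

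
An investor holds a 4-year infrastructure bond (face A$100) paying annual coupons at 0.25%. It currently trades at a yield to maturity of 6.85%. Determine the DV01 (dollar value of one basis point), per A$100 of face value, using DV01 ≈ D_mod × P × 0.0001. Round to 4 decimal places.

A$0.0289

Periodic yield y = 0.0685.
  t   CF        PV=CF/(1+0.0685)^t    t·PV
  1         0.25         0.2340         0.2340
  2         0.25         0.2190         0.4379
  3         0.25         0.2049         0.6148
  4       100.25        76.9106       307.6425
  Σ                     77.5685       308.9292
P = 77.5685; D_Mac = 3.98266 yrs; D_mod = 3.72734 yrs.
DV01 ≈ 3.72734 × 77.5685 × 0.0001 = 0.028912.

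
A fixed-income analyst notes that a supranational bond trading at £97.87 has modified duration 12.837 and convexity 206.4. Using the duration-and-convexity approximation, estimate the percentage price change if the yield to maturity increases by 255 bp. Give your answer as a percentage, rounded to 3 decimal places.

-26.024%

Duration effect: -D_mod·Δy = -12.837 × (+0.0255) = -0.3273435
Convexity effect: ½·C·(Δy)² = 0.5 × 206.4 × (0.0255)² = +0.0671058
ΔP/P ≈ -0.3273435 + 0.0671058 = -0.2602377
= -26.02377%.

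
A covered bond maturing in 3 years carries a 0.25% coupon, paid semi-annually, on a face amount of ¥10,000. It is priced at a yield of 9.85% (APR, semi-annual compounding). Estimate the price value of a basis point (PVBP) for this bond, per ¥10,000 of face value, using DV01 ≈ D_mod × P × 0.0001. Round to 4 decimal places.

¥2.1529

Periodic yield y = 0.04925.
  t   CF        PV=CF/(1+0.04925)^t    t·PV
  1        12.50        11.9133        11.9133
  2        12.50        11.3541        22.7082
  3        12.50        10.8211        32.4634
  4        12.50        10.3132        41.2529
  5        12.50         9.8291        49.1457
  6    10,012.50     7,503.5825    45,021.4950
  Σ                  7,557.8133    45,178.9784
P = 7,557.8133; D_Mac = 5.97778 half-year periods = 2.98889 yrs; D_mod = 2.84860 yrs.
DV01 ≈ 2.84860 × 7,557.8133 × 0.0001 = 2.152918.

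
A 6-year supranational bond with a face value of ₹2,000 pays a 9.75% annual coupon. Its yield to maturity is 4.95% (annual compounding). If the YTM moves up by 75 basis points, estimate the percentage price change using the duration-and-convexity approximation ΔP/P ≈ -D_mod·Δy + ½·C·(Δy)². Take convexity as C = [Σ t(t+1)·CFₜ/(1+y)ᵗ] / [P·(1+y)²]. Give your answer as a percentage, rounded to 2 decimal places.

With y = 0.0495:
  t   CF        PV=CF/(1+0.0495)^t    t·PV        t(t+1)·PV
  1       195.00       185.8028       185.8028         371.6055
  2       195.00       177.0393       354.0786       1,062.2359
  3       195.00       168.6892       506.0676       2,024.2704
  4       195.00       160.7329       642.9317       3,214.6584
  5       195.00       153.1519       765.7595       4,594.5571
  6     2,195.00     1,642.6304     9,855.7827      68,990.4786
  Σ                  2,488.0465    12,310.4229      80,257.8059
P = 2,488.0465; D_Mac = 4.94783 yrs; D_mod = 4.71446 yrs; C = 29.28626.
Duration effect: -4.71446 × (+0.0075) = -0.035358
Convexity effect: 0.5 × 29.28626 × (0.0075)² = +0.0008237
ΔP/P ≈ -0.035358 + 0.0008237 = -0.034535 = -3.4535%.

-3.45%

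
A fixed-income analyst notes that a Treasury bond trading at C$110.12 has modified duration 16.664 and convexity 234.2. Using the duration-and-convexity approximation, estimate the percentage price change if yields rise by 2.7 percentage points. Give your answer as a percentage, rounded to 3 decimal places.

Duration effect: -D_mod·Δy = -16.664 × (+0.027) = -0.449928
Convexity effect: ½·C·(Δy)² = 0.5 × 234.2 × (0.027)² = +0.0853659
ΔP/P ≈ -0.449928 + 0.0853659 = -0.3645621
= -36.45621%.

-36.456%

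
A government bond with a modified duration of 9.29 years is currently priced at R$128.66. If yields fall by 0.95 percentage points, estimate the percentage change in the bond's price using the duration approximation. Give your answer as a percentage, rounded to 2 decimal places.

Duration approximation: ΔP/P ≈ -D_mod · Δy = -9.29 × (-0.0095) = +0.088255.
As a percentage: +8.8255%.

+8.83%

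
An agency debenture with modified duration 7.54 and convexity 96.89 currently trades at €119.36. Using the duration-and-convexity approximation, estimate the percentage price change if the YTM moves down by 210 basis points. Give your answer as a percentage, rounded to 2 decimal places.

+17.97%

Duration effect: -D_mod·Δy = -7.54 × (-0.021) = +0.158340
Convexity effect: ½·C·(Δy)² = 0.5 × 96.89 × (-0.021)² = +0.021364245
ΔP/P ≈ +0.158340 + 0.021364245 = +0.179704245
= +17.9704245%.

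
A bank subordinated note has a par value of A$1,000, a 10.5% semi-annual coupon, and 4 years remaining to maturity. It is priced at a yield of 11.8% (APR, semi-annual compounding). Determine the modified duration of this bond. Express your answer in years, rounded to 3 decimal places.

Periodic yield y = 0.059. First find Macaulay duration:
  t   CF        PV=CF/(1+0.059)^t    t·PV
  1        52.50        49.5751        49.5751
  2        52.50        46.8131        93.6262
  3        52.50        44.2050       132.6150
  4        52.50        41.7422       166.9688
  5        52.50        39.4166       197.0832
  6        52.50        37.2206       223.3237
  7        52.50        35.1469       246.0286
  8     1,052.50       665.3565     5,322.8522
  Σ                    959.4761     6,432.0728
P = 959.4761; Macaulay duration = 6,432.0728 / 959.4761 = 6.70373 half-year periods = 3.35187 years.
Modified duration = D_Mac / (1 + y) = 3.35187 / 1.059 = 3.16512 years.

3.165 years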